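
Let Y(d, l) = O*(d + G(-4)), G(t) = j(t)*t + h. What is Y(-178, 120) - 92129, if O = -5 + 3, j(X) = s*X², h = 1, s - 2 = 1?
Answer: -91391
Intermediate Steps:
s = 3 (s = 2 + 1 = 3)
j(X) = 3*X²
O = -2
G(t) = 1 + 3*t³ (G(t) = (3*t²)*t + 1 = 3*t³ + 1 = 1 + 3*t³)
Y(d, l) = 382 - 2*d (Y(d, l) = -2*(d + (1 + 3*(-4)³)) = -2*(d + (1 + 3*(-64))) = -2*(d + (1 - 192)) = -2*(d - 191) = -2*(-191 + d) = 382 - 2*d)
Y(-178, 120) - 92129 = (382 - 2*(-178)) - 92129 = (382 + 356) - 92129 = 738 - 92129 = -91391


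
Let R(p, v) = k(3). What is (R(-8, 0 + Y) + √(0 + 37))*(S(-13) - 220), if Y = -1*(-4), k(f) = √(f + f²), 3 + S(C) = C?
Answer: -472*√3 - 236*√37 ≈ -2253.1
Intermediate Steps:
S(C) = -3 + C
Y = 4
R(p, v) = 2*√3 (R(p, v) = √(3*(1 + 3)) = √(3*4) = √12 = 2*√3)
(R(-8, 0 + Y) + √(0 + 37))*(S(-13) - 220) = (2*√3 + √(0 + 37))*((-3 - 13) - 220) = (2*√3 + √37)*(-16 - 220) = (√37 + 2*√3)*(-236) = -472*√3 - 236*√37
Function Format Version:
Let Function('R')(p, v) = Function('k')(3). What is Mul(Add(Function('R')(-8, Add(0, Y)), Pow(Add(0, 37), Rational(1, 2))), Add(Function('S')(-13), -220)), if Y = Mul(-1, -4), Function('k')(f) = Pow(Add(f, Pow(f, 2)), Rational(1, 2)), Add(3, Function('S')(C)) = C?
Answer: Add(Mul(-472, Pow(3, Rational(1, 2))), Mul(-236, Pow(37, Rational(1, 2)))) ≈ -2253.1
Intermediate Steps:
Function('S')(C) = Add(-3, C)
Y = 4
Function('R')(p, v) = Mul(2, Pow(3, Rational(1, 2))) (Function('R')(p, v) = Pow(Mul(3, Add(1, 3)), Rational(1, 2)) = Pow(Mul(3, 4), Rational(1, 2)) = Pow(12, Rational(1, 2)) = Mul(2, Pow(3, Rational(1, 2))))
Mul(Add(Function('R')(-8, Add(0, Y)), Pow(Add(0, 37), Rational(1, 2))), Add(Function('S')(-13), -220)) = Mul(Add(Mul(2, Pow(3, Rational(1, 2))), Pow(Add(0, 37), Rational(1, 2))), Add(Add(-3, -13), -220)) = Mul(Add(Mul(2, Pow(3, Rational(1, 2))), Pow(37, Rational(1, 2))), Add(-16, -220)) = Mul(Add(Pow(37, Rational(1, 2)), Mul(2, Pow(3, Rational(1, 2)))), -236) = Add(Mul(-472, Pow(3, Rational(1, 2))), Mul(-236, Pow(37, Rational(1, 2))))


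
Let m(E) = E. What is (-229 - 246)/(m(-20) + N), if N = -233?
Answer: 475/253 ≈ 1.8775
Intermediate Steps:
(-229 - 246)/(m(-20) + N) = (-229 - 246)/(-20 - 233) = -475/(-253) = -475*(-1/253) = 475/253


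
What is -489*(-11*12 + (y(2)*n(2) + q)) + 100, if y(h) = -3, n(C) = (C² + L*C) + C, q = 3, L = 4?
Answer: 83719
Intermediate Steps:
n(C) = C² + 5*C (n(C) = (C² + 4*C) + C = C² + 5*C)
-489*(-11*12 + (y(2)*n(2) + q)) + 100 = -489*(-11*12 + (-6*(5 + 2) + 3)) + 100 = -489*(-132 + (-6*7 + 3)) + 100 = -489*(-132 + (-3*14 + 3)) + 100 = -489*(-132 + (-42 + 3)) + 100 = -489*(-132 - 39) + 100 = -489*(-171) + 100 = 83619 + 100 = 83719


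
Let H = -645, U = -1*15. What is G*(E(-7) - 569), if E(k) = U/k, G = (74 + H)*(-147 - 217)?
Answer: -117817856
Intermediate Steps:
U = -15
G = 207844 (G = (74 - 645)*(-147 - 217) = -571*(-364) = 207844)
E(k) = -15/k
G*(E(-7) - 569) = 207844*(-15/(-7) - 569) = 207844*(-15*(-1/7) - 569) = 207844*(15/7 - 569) = 207844*(-3968/7) = -117817856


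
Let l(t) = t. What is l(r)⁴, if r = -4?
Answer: 256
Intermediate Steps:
l(r)⁴ = (-4)⁴ = 256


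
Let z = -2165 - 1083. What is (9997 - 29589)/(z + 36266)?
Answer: -9796/16509 ≈ -0.59337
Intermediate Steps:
z = -3248
(9997 - 29589)/(z + 36266) = (9997 - 29589)/(-3248 + 36266) = -19592/33018 = -19592*1/33018 = -9796/16509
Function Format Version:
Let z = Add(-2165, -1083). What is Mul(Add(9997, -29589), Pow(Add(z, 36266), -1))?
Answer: Rational(-9796, 16509) ≈ -0.59337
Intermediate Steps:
z = -3248
Mul(Add(9997, -29589), Pow(Add(z, 36266), -1)) = Mul(Add(9997, -29589), Pow(Add(-3248, 36266), -1)) = Mul(-19592, Pow(33018, -1)) = Mul(-19592, Rational(1, 33018)) = Rational(-9796, 16509)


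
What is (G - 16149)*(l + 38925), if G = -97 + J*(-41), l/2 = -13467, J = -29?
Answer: -180548487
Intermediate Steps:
l = -26934 (l = 2*(-13467) = -26934)
G = 1092 (G = -97 - 29*(-41) = -97 + 1189 = 1092)
(G - 16149)*(l + 38925) = (1092 - 16149)*(-26934 + 38925) = -15057*11991 = -180548487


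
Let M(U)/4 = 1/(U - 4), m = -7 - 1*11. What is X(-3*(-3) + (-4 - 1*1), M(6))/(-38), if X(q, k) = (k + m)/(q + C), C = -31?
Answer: -8/513 ≈ -0.015595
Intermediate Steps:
m = -18 (m = -7 - 11 = -18)
M(U) = 4/(-4 + U) (M(U) = 4/(U - 4) = 4/(-4 + U))
X(q, k) = (-18 + k)/(-31 + q) (X(q, k) = (k - 18)/(q - 31) = (-18 + k)/(-31 + q))
X(-3*(-3) + (-4 - 1*1), M(6))/(-38) = ((-18 + 4/(-4 + 6))/(-31 + (-3*(-3) + (-4 - 1*1))))/(-38) = ((-18 + 4/2)/(-31 + (9 + (-4 - 1))))*(-1/38) = ((-18 + 4*(1/2))/(-31 + (9 - 5)))*(-1/38) = ((-18 + 2)/(-31 + 4))*(-1/38) = (-16/(-27))*(-1/38) = -1/27*(-16)*(-1/38) = (16/27)*(-1/38) = -8/513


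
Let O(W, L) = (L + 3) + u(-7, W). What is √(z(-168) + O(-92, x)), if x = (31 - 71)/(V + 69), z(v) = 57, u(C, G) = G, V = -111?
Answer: 2*I*√3423/21 ≈ 5.572*I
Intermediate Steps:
x = 20/21 (x = (31 - 71)/(-111 + 69) = -40/(-42) = -40*(-1/42) = 20/21 ≈ 0.95238)
O(W, L) = 3 + L + W (O(W, L) = (L + 3) + W = (3 + L) + W = 3 + L + W)
√(z(-168) + O(-92, x)) = √(57 + (3 + 20/21 - 92)) = √(57 - 1849/21) = √(-652/21) = 2*I*√3423/21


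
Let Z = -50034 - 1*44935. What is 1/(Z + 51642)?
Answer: -1/43327 ≈ -2.3080e-5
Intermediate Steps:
Z = -94969 (Z = -50034 - 44935 = -94969)
1/(Z + 51642) = 1/(-94969 + 51642) = 1/(-43327) = -1/43327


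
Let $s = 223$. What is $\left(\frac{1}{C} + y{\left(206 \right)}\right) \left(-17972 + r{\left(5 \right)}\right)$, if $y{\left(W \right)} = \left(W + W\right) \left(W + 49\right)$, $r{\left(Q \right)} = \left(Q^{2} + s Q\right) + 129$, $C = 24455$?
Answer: $- \frac{42914054153603}{24455} \approx -1.7548 \cdot 10^{9}$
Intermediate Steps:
$r{\left(Q \right)} = 129 + Q^{2} + 223 Q$ ($r{\left(Q \right)} = \left(Q^{2} + 223 Q\right) + 129 = 129 + Q^{2} + 223 Q$)
$y{\left(W \right)} = 2 W \left(49 + W\right)$
$\left(\frac{1}{C} + y{\left(206 \right)}\right) \left(-17972 + r{\left(5 \right)}\right) = \left(\frac{1}{24455} + 2 \cdot 206 \left(49 + 206\right)\right) \left(-17972 + \left(129 + 5^{2} + 223 \cdot 5\right)\right) = \left(\frac{1}{24455} + 2 \cdot 206 \cdot 255\right) \left(-17972 + \left(129 + 25 + 1115\right)\right) = \left(\frac{1}{24455} + 105060\right) \left(-17972 + 1269\right) = \frac{2569242301}{24455} \left(-16703\right) = - \frac{42914054153603}{24455}$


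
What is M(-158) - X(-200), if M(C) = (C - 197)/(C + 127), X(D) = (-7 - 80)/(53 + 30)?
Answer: 32162/2573 ≈ 12.500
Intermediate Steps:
X(D) = -87/83
M(C) = (-197 + C)/(127 + C)
M(-158) - X(-200) = (-197 - 158)/(127 - 158) - 1*(-87/83) = -355/(-31) + 87/83 = -1/31*(-355) + 87/83 = 355/31 + 87/83 = 32162/2573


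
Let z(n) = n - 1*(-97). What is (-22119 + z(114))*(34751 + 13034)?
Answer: -1046873780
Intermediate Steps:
z(n) = 97 + n (z(n) = n + 97 = 97 + n)
(-22119 + z(114))*(34751 + 13034) = (-22119 + (97 + 114))*(34751 + 13034) = (-22119 + 211)*47785 = -21908*47785 = -1046873780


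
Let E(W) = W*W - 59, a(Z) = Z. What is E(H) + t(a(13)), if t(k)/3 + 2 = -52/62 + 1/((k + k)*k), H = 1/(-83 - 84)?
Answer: -19727022671/292220942 ≈ -67.507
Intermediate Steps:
H = -1/167 (H = 1/(-167) = -1/167 ≈ -0.0059880)
E(W) = -59 + W**2 (E(W) = W**2 - 59 = -59 + W**2)
t(k) = -264/31 + 3/(2*k**2) (t(k) = -6 + 3*(-52/62 + 1/((k + k)*k)) = -6 + 3*(-52*1/62 + 1/(((2*k))*k)) = -6 + 3*(-26/31 + (1/(2*k))/k) = -6 + 3*(-26/31 + 1/(2*k**2)) = -6 + (-78/31 + 3/(2*k**2)) = -264/31 + 3/(2*k**2))
E(H) + t(a(13)) = (-59 + (-1/167)**2) + (-264/31 + (3/2)/13**2) = (-59 + 1/27889) + (-264/31 + (3/2)*(1/169)) = -1645450/27889 + (-264/31 + 3/338) = -1645450/27889 - 89139/10478 = -19727022671/292220942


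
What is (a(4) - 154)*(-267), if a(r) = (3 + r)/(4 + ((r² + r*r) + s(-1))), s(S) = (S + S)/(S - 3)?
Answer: 2997876/73 ≈ 41067.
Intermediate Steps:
s(S) = 2*S/(-3 + S) (s(S) = (2*S)/(-3 + S) = 2*S/(-3 + S))
a(r) = (3 + r)/(9/2 + 2*r²) (a(r) = (3 + r)/(4 + ((r² + r*r) + 2*(-1)/(-3 - 1))) = (3 + r)/(4 + ((r² + r²) + 2*(-1)/(-4))) = (3 + r)/(4 + (2*r² + 2*(-1)*(-¼))) = (3 + r)/(4 + (2*r² + ½)) = (3 + r)/(4 + (½ + 2*r²)) = (3 + r)/(9/2 + 2*r²))
(a(4) - 154)*(-267) = (2*(3 + 4)/(9 + 4*4²) - 154)*(-267) = (2*7/(9 + 4*16) - 154)*(-267) = (2*7/(9 + 64) - 154)*(-267) = (2*7/73 - 154)*(-267) = (2*(1/73)*7 - 154)*(-267) = (14/73 - 154)*(-267) = -11228/73*(-267) = 2997876/73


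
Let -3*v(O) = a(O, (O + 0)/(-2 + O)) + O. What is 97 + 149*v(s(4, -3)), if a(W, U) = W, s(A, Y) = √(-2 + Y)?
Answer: 97 - 298*I*√5/3 ≈ 97.0 - 222.12*I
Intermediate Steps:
v(O) = -2*O/3 (v(O) = -(O + O)/3 = -2*O/3)
97 + 149*v(s(4, -3)) = 97 + 149*(-2*√(-2 - 3)/3) = 97 + 149*(-2*I*√5/3) = 97 - 298*I*√5/3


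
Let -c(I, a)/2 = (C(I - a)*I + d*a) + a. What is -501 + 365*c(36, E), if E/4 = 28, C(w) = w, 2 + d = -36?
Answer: 5021899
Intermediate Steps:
d = -38 (d = -2 - 36 = -38)
E = 112 (E = 4*28 = 112)
c(I, a) = 74*a - 2*I*(I - a) (c(I, a) = -2*(((I - a)*I - 38*a) + a) = -2*((I*(I - a) - 38*a) + a) = -2*((-38*a + I*(I - a)) + a) = -2*(-37*a + I*(I - a)) = 74*a - 2*I*(I - a))
-501 + 365*c(36, E) = -501 + 365*(74*112 - 2*36*(36 - 1*112)) = -501 + 365*(8288 - 2*36*(36 - 112)) = -501 + 365*(8288 - 2*36*(-76)) = -501 + 365*(8288 + 5472) = -501 + 365*13760 = -501 + 5022400 = 5021899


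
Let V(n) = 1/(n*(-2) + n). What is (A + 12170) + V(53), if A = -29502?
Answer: -918597/53 ≈ -17332.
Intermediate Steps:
V(n) = -1/n (V(n) = 1/(-2*n + n) = 1/(-n) = -1/n)
(A + 12170) + V(53) = (-29502 + 12170) - 1/53 = -17332 - 1*1/53 = -17332 - 1/53 = -918597/53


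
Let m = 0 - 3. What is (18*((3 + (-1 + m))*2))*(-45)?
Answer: 1620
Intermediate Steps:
m = -3
(18*((3 + (-1 + m))*2))*(-45) = (18*((3 + (-1 - 3))*2))*(-45) = (18*((3 - 4)*2))*(-45) = (18*(-1*2))*(-45) = (18*(-2))*(-45) = -36*(-45) = 1620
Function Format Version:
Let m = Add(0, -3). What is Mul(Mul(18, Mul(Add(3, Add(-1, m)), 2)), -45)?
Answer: 1620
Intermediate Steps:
m = -3
Mul(Mul(18, Mul(Add(3, Add(-1, m)), 2)), -45) = Mul(Mul(18, Mul(Add(3, Add(-1, -3)), 2)), -45) = Mul(Mul(18, Mul(Add(3, -4), 2)), -45) = Mul(Mul(18, Mul(-1, 2)), -45) = Mul(Mul(18, -2), -45) = Mul(-36, -45) = 1620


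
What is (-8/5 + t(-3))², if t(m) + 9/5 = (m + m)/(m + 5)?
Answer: 1024/25 ≈ 40.960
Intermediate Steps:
t(m) = -9/5 + 2*m/(5 + m) (t(m) = -9/5 + (m + m)/(m + 5) = -9/5 + (2*m)/(5 + m) = -9/5 + 2*m/(5 + m))
(-8/5 + t(-3))² = (-8/5 + (-45 - 3)/(5*(5 - 3)))² = ((⅕)*(-8) + (⅕)*(-48)/2)² = (-8/5 + (⅕)*(½)*(-48))² = (-8/5 - 24/5)² = (-32/5)² = 1024/25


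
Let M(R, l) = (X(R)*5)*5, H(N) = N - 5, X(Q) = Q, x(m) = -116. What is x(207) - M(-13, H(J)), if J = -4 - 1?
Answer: 209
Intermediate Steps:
J = -5
H(N) = -5 + N
M(R, l) = 25*R (M(R, l) = (R*5)*5 = (5*R)*5 = 25*R)
x(207) - M(-13, H(J)) = -116 - 25*(-13) = -116 - 1*(-325) = -116 + 325 = 209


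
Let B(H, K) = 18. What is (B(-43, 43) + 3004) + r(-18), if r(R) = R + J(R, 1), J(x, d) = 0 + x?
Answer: 2986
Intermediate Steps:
J(x, d) = x
r(R) = 2*R (r(R) = R + R = 2*R)
(B(-43, 43) + 3004) + r(-18) = (18 + 3004) + 2*(-18) = 3022 - 36 = 2986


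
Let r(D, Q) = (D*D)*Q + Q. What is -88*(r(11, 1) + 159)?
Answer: -24728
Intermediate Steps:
r(D, Q) = Q + Q*D**2 (r(D, Q) = D**2*Q + Q = Q*D**2 + Q = Q + Q*D**2)
-88*(r(11, 1) + 159) = -88*(1*(1 + 11**2) + 159) = -88*(1*(1 + 121) + 159) = -88*(1*122 + 159) = -88*(122 + 159) = -88*281 = -24728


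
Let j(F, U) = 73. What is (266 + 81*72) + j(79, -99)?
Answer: 6171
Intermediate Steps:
(266 + 81*72) + j(79, -99) = (266 + 81*72) + 73 = (266 + 5832) + 73 = 6098 + 73 = 6171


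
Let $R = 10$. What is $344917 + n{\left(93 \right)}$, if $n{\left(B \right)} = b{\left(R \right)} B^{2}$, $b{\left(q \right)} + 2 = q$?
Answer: $414109$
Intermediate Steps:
$b{\left(q \right)} = -2 + q$
$n{\left(B \right)} = 8 B^{2}$ ($n{\left(B \right)} = \left(-2 + 10\right) B^{2} = 8 B^{2}$)
$344917 + n{\left(93 \right)} = 344917 + 8 \cdot 93^{2} = 344917 + 8 \cdot 8649 = 344917 + 69192 = 414109$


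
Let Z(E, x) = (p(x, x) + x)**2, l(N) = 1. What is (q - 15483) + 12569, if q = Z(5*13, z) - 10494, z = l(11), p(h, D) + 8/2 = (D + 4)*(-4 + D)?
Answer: -13084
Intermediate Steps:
p(h, D) = -4 + (-4 + D)*(4 + D) (p(h, D) = -4 + (D + 4)*(-4 + D) = -4 + (4 + D)*(-4 + D) = -4 + (-4 + D)*(4 + D))
z = 1
Z(E, x) = (-20 + x + x**2)**2 (Z(E, x) = ((-20 + x**2) + x)**2 = (-20 + x + x**2)**2)
q = -10170 (q = (-20 + 1 + 1**2)**2 - 10494 = (-20 + 1 + 1)**2 - 10494 = (-18)**2 - 10494 = 324 - 10494 = -10170)
(q - 15483) + 12569 = (-10170 - 15483) + 12569 = -25653 + 12569 = -13084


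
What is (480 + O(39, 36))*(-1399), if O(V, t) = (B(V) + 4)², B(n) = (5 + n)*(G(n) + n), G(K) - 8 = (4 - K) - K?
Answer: -1961868064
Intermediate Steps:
G(K) = 12 - 2*K (G(K) = 8 + ((4 - K) - K) = 8 + (4 - 2*K) = 12 - 2*K)
B(n) = (5 + n)*(12 - n) (B(n) = (5 + n)*((12 - 2*n) + n) = (5 + n)*(12 - n))
O(V, t) = (64 - V² + 7*V)² (O(V, t) = ((60 - V² + 7*V) + 4)² = (64 - V² + 7*V)²)
(480 + O(39, 36))*(-1399) = (480 + (64 - 1*39² + 7*39)²)*(-1399) = (480 + (64 - 1*1521 + 273)²)*(-1399) = (480 + (64 - 1521 + 273)²)*(-1399) = (480 + (-1184)²)*(-1399) = (480 + 1401856)*(-1399) = 1402336*(-1399) = -1961868064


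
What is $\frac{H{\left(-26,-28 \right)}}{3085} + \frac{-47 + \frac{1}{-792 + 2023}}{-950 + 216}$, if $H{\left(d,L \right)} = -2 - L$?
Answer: $\frac{100989082}{1393732045} \approx 0.072459$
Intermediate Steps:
$\frac{H{\left(-26,-28 \right)}}{3085} + \frac{-47 + \frac{1}{-792 + 2023}}{-950 + 216} = \frac{-2 - -28}{3085} + \frac{-47 + \frac{1}{-792 + 2023}}{-950 + 216} = \left(-2 + 28\right) \frac{1}{3085} + \frac{-47 + \frac{1}{1231}}{-734} = 26 \cdot \frac{1}{3085} + \left(-47 + \frac{1}{1231}\right) \left(- \frac{1}{734}\right) = \frac{26}{3085} - - \frac{28928}{451777} = \frac{26}{3085} + \frac{28928}{451777} = \frac{100989082}{1393732045}$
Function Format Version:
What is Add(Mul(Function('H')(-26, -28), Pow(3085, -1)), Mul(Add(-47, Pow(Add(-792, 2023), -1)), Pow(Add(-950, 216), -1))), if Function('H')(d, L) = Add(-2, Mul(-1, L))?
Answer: Rational(100989082, 1393732045) ≈ 0.072459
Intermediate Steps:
Add(Mul(Function('H')(-26, -28), Pow(3085, -1)), Mul(Add(-47, Pow(Add(-792, 2023), -1)), Pow(Add(-950, 216), -1))) = Add(Mul(Add(-2, Mul(-1, -28)), Pow(3085, -1)), Mul(Add(-47, Pow(Add(-792, 2023), -1)), Pow(Add(-950, 216), -1))) = Add(Mul(Add(-2, 28), Rational(1, 3085)), Mul(Add(-47, Pow(1231, -1)), Pow(-734, -1))) = Add(Mul(26, Rational(1, 3085)), Mul(Add(-47, Rational(1, 1231)), Rational(-1, 734))) = Add(Rational(26, 3085), Mul(Rational(-57856, 1231), Rational(-1, 734))) = Add(Rational(26, 3085), Rational(28928, 451777)) = Rational(100989082, 1393732045)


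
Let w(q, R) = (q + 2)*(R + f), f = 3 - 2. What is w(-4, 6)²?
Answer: 196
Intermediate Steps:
f = 1
w(q, R) = (1 + R)*(2 + q) (w(q, R) = (q + 2)*(R + 1) = (2 + q)*(1 + R) = (1 + R)*(2 + q))
w(-4, 6)² = (2 - 4 + 2*6 + 6*(-4))² = (2 - 4 + 12 - 24)² = (-14)² = 196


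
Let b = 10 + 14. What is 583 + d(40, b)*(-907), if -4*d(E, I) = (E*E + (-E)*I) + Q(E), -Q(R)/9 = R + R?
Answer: -17557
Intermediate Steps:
b = 24
Q(R) = -18*R (Q(R) = -9*(R + R) = -18*R)
d(E, I) = -E²/4 + 9*E/2 + E*I/4 (d(E, I) = -((E*E + (-E)*I) - 18*E)/4 = -((E² - E*I) - 18*E)/4 = -(E² - 18*E - E*I)/4 = -E²/4 + 9*E/2 + E*I/4)
583 + d(40, b)*(-907) = 583 + ((¼)*40*(18 + 24 - 1*40))*(-907) = 583 + ((¼)*40*(18 + 24 - 40))*(-907) = 583 + ((¼)*40*2)*(-907) = 583 + 20*(-907) = 583 - 18140 = -17557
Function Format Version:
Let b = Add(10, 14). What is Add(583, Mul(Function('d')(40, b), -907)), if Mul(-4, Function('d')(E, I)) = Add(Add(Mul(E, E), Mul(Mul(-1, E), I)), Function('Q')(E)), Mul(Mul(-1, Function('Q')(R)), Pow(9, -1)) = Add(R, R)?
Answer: -17557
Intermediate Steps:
b = 24
Function('Q')(R) = Mul(-18, R) (Function('Q')(R) = Mul(-9, Add(R, R)) = Mul(-9, Mul(2, R)) = Mul(-18, R))
Function('d')(E, I) = Add(Mul(Rational(-1, 4), Pow(E, 2)), Mul(Rational(9, 2), E), Mul(Rational(1, 4), E, I)) (Function('d')(E, I) = Mul(Rational(-1, 4), Add(Add(Mul(E, E), Mul(Mul(-1, E), I)), Mul(-18, E))) = Mul(Rational(-1, 4), Add(Add(Pow(E, 2), Mul(-1, E, I)), Mul(-18, E))) = Mul(Rational(-1, 4), Add(Pow(E, 2), Mul(-18, E), Mul(-1, E, I))) = Add(Mul(Rational(-1, 4), Pow(E, 2)), Mul(Rational(9, 2), E), Mul(Rational(1, 4), E, I)))
Add(583, Mul(Function('d')(40, b), -907)) = Add(583, Mul(Mul(Rational(1, 4), 40, Add(18, 24, Mul(-1, 40))), -907)) = Add(583, Mul(Mul(Rational(1, 4), 40, Add(18, 24, -40)), -907)) = Add(583, Mul(Mul(Rational(1, 4), 40, 2), -907)) = Add(583, Mul(20, -907)) = Add(583, -18140) = -17557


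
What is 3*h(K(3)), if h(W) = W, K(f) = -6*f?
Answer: -54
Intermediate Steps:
3*h(K(3)) = 3*(-6*3) = 3*(-18) = -54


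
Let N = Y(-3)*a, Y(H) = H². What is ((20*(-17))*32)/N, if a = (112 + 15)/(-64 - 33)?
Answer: 1055360/1143 ≈ 923.32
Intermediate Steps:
a = -127/97 (a = 127/(-97) = 127*(-1/97) = -127/97 ≈ -1.3093)
N = -1143/97 (N = (-3)²*(-127/97) = 9*(-127/97) = -1143/97 ≈ -11.784)
((20*(-17))*32)/N = ((20*(-17))*32)/(-1143/97) = -340*32*(-97/1143) = -10880*(-97/1143) = 1055360/1143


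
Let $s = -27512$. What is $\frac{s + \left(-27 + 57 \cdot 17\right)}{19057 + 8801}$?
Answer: $- \frac{13285}{13929} \approx -0.95377$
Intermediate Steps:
$\frac{s + \left(-27 + 57 \cdot 17\right)}{19057 + 8801} = \frac{-27512 + \left(-27 + 57 \cdot 17\right)}{19057 + 8801} = \frac{-27512 + \left(-27 + 969\right)}{27858} = \left(-27512 + 942\right) \frac{1}{27858} = \left(-26570\right) \frac{1}{27858} = - \frac{13285}{13929}$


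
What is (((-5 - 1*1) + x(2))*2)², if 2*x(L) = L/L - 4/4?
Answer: 144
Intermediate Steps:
x(L) = 0 (x(L) = (L/L - 4/4)/2 = (1 - 4*¼)/2 = (1 - 1)/2 = (½)*0 = 0)
(((-5 - 1*1) + x(2))*2)² = (((-5 - 1*1) + 0)*2)² = (((-5 - 1) + 0)*2)² = ((-6 + 0)*2)² = (-6*2)² = (-12)² = 144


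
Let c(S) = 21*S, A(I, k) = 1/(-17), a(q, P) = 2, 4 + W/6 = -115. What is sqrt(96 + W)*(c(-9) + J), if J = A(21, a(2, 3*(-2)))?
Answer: -3214*I*sqrt(618)/17 ≈ -4699.9*I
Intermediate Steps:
W = -714 (W = -24 + 6*(-115) = -24 - 690 = -714)
A(I, k) = -1/17
J = -1/17 ≈ -0.058824
sqrt(96 + W)*(c(-9) + J) = sqrt(96 - 714)*(21*(-9) - 1/17) = sqrt(-618)*(-189 - 1/17) = (I*sqrt(618))*(-3214/17) = -3214*I*sqrt(618)/17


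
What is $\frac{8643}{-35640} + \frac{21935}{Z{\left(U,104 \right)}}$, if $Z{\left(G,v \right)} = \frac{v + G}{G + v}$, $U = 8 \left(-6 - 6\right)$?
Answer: $\frac{260584919}{11880} \approx 21935.0$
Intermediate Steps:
$U = -96$ ($U = 8 \left(-12\right) = -96$)
$Z{\left(G,v \right)} = 1$ ($Z{\left(G,v \right)} = \frac{G + v}{G + v} = 1$)
$\frac{8643}{-35640} + \frac{21935}{Z{\left(U,104 \right)}} = \frac{8643}{-35640} + \frac{21935}{1} = 8643 \left(- \frac{1}{35640}\right) + 21935 \cdot 1 = - \frac{2881}{11880} + 21935 = \frac{260584919}{11880}$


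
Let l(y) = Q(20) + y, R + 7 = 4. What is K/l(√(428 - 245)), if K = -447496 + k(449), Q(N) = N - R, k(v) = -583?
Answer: -10305817/346 + 448079*√183/346 ≈ -12267.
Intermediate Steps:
R = -3 (R = -7 + 4 = -3)
Q(N) = 3 + N (Q(N) = N - 1*(-3) = N + 3 = 3 + N)
K = -448079 (K = -447496 - 583 = -448079)
l(y) = 23 + y (l(y) = (3 + 20) + y = 23 + y)
K/l(√(428 - 245)) = -448079/(23 + √(428 - 245)) = -448079/(23 + √183)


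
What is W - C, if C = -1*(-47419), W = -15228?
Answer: -62647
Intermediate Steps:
C = 47419
W - C = -15228 - 1*47419 = -15228 - 47419 = -62647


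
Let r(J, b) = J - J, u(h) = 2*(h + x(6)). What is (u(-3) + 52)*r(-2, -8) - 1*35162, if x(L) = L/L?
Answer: -35162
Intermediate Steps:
x(L) = 1
u(h) = 2 + 2*h (u(h) = 2*(h + 1) = 2*(1 + h) = 2 + 2*h)
r(J, b) = 0
(u(-3) + 52)*r(-2, -8) - 1*35162 = ((2 + 2*(-3)) + 52)*0 - 1*35162 = ((2 - 6) + 52)*0 - 35162 = (-4 + 52)*0 - 35162 = 48*0 - 35162 = 0 - 35162 = -35162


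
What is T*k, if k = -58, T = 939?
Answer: -54462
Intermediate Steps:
T*k = 939*(-58) = -54462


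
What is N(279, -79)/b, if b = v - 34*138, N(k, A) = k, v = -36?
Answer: -93/1576 ≈ -0.059010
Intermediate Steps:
b = -4728 (b = -36 - 34*138 = -36 - 4692 = -4728)
N(279, -79)/b = 279/(-4728) = 279*(-1/4728) = -93/1576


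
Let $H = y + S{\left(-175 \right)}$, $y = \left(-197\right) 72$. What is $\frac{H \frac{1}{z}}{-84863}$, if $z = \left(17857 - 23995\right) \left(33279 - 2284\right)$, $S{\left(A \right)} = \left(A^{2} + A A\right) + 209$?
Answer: $\frac{305}{104161015926} \approx 2.9282 \cdot 10^{-9}$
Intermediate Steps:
$S{\left(A \right)} = 209 + 2 A^{2}$ ($S{\left(A \right)} = \left(A^{2} + A^{2}\right) + 209 = 2 A^{2} + 209 = 209 + 2 A^{2}$)
$y = -14184$
$H = 47275$ ($H = -14184 + \left(209 + 2 \left(-175\right)^{2}\right) = -14184 + \left(209 + 2 \cdot 30625\right) = -14184 + \left(209 + 61250\right) = -14184 + 61459 = 47275$)
$z = -190247310$ ($z = \left(-6138\right) 30995 = -190247310$)
$\frac{H \frac{1}{z}}{-84863} = \frac{47275 \frac{1}{-190247310}}{-84863} = 47275 \left(- \frac{1}{190247310}\right) \left(- \frac{1}{84863}\right) = \left(- \frac{305}{1227402}\right) \left(- \frac{1}{84863}\right) = \frac{305}{104161015926}$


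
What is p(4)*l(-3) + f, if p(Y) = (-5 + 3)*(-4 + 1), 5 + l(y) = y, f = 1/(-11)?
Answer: -529/11 ≈ -48.091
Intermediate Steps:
f = -1/11 ≈ -0.090909
l(y) = -5 + y
p(Y) = 6 (p(Y) = -2*(-3) = 6)
p(4)*l(-3) + f = 6*(-5 - 3) - 1/11 = 6*(-8) - 1/11 = -48 - 1/11 = -529/11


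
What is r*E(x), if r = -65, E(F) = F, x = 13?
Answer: -845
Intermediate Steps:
r*E(x) = -65*13 = -845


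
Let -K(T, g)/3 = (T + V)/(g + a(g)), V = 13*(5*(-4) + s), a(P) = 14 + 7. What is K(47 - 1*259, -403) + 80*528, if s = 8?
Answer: 8067288/191 ≈ 42237.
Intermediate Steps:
a(P) = 21
V = -156 (V = 13*(5*(-4) + 8) = 13*(-20 + 8) = 13*(-12) = -156)
K(T, g) = -3*(-156 + T)/(21 + g) (K(T, g) = -3*(T - 156)/(g + 21) = -3*(-156 + T)/(21 + g))
K(47 - 1*259, -403) + 80*528 = 3*(156 - (47 - 1*259))/(21 - 403) + 80*528 = 3*(156 - (47 - 259))/(-382) + 42240 = 3*(-1/382)*(156 - 1*(-212)) + 42240 = 3*(-1/382)*(156 + 212) + 42240 = 3*(-1/382)*368 + 42240 = -552/191 + 42240 = 8067288/191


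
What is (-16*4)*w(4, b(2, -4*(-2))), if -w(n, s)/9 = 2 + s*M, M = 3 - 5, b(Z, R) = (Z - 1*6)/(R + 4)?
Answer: 1536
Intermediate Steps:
b(Z, R) = (-6 + Z)/(4 + R) (b(Z, R) = (Z - 6)/(4 + R) = (-6 + Z)/(4 + R))
M = -2
w(n, s) = -18 + 18*s (w(n, s) = -9*(2 + s*(-2)) = -9*(2 - 2*s) = -18 + 18*s)
(-16*4)*w(4, b(2, -4*(-2))) = (-16*4)*(-18 + 18*((-6 + 2)/(4 - 4*(-2)))) = -64*(-18 + 18*(-4/(4 + 8))) = -64*(-18 + 18*(-4/12)) = -64*(-18 + 18*((1/12)*(-4))) = -64*(-18 + 18*(-⅓)) = -64*(-18 - 6) = -64*(-24) = 1536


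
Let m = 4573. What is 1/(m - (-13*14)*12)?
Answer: 1/6757 ≈ 0.00014799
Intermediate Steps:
1/(m - (-13*14)*12) = 1/(4573 - (-13*14)*12) = 1/(4573 - (-182)*12) = 1/(4573 - 1*(-2184)) = 1/(4573 + 2184) = 1/6757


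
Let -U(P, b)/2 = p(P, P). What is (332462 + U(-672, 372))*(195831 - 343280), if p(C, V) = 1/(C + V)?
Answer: -32942239449785/672 ≈ -4.9021e+10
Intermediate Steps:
U(P, b) = -1/P (U(P, b) = -2/(P + P) = -2*1/(2*P) = -1/P)
(332462 + U(-672, 372))*(195831 - 343280) = (332462 - 1/(-672))*(195831 - 343280) = (332462 - 1*(-1/672))*(-147449) = (332462 + 1/672)*(-147449) = (223414465/672)*(-147449) = -32942239449785/672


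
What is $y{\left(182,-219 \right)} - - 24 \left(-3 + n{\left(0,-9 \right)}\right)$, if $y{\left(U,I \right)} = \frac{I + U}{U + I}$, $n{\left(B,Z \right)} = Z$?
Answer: $-287$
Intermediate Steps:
$y{\left(U,I \right)} = 1$ ($y{\left(U,I \right)} = \frac{I + U}{I + U} = 1$)
$y{\left(182,-219 \right)} - - 24 \left(-3 + n{\left(0,-9 \right)}\right) = 1 - - 24 \left(-3 - 9\right) = 1 - \left(-24\right) \left(-12\right) = 1 - 288 = -287$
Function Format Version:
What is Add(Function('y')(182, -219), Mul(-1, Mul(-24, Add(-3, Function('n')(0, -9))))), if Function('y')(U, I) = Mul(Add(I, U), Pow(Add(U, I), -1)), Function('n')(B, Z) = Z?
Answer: -287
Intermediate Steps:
Function('y')(U, I) = 1 (Function('y')(U, I) = Mul(Add(I, U), Pow(Add(I, U), -1)) = 1)
Add(Function('y')(182, -219), Mul(-1, Mul(-24, Add(-3, Function('n')(0, -9))))) = Add(1, Mul(-1, Mul(-24, Add(-3, -9)))) = Add(1, Mul(-1, Mul(-24, -12))) = Add(1, Mul(-1, 288)) = Add(1, -288) = -287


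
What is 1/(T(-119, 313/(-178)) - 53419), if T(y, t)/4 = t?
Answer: -89/4754917 ≈ -1.8717e-5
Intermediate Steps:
T(y, t) = 4*t
1/(T(-119, 313/(-178)) - 53419) = 1/(4*(313/(-178)) - 53419) = 1/(4*(313*(-1/178)) - 53419) = 1/(4*(-313/178) - 53419) = 1/(-626/89 - 53419) = 1/(-4754917/89) = -89/4754917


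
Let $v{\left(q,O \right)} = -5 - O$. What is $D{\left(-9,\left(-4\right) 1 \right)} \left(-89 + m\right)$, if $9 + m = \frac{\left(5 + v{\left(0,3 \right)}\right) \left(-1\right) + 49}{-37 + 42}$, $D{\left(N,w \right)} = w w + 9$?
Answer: $-2190$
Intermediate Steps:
$D{\left(N,w \right)} = 9 + w^{2}$ ($D{\left(N,w \right)} = w^{2} + 9 = 9 + w^{2}$)
$m = \frac{7}{5}$ ($m = -9 + \frac{\left(5 - 8\right) \left(-1\right) + 49}{-37 + 42} = -9 + \frac{\left(5 - 8\right) \left(-1\right) + 49}{5} = -9 + \left(\left(5 - 8\right) \left(-1\right) + 49\right) \frac{1}{5} = -9 + \left(\left(-3\right) \left(-1\right) + 49\right) \frac{1}{5} = -9 + \left(3 + 49\right) \frac{1}{5} = -9 + 52 \cdot \frac{1}{5} = -9 + \frac{52}{5} = \frac{7}{5} \approx 1.4$)
$D{\left(-9,\left(-4\right) 1 \right)} \left(-89 + m\right) = \left(9 + \left(\left(-4\right) 1\right)^{2}\right) \left(-89 + \frac{7}{5}\right) = \left(9 + \left(-4\right)^{2}\right) \left(- \frac{438}{5}\right) = \left(9 + 16\right) \left(- \frac{438}{5}\right) = 25 \left(- \frac{438}{5}\right) = -2190$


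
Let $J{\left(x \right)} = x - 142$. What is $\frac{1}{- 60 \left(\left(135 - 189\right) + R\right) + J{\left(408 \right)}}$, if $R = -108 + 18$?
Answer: $\frac{1}{8906} \approx 0.00011228$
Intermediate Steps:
$J{\left(x \right)} = -142 + x$ ($J{\left(x \right)} = x - 142 = -142 + x$)
$R = -90$
$\frac{1}{- 60 \left(\left(135 - 189\right) + R\right) + J{\left(408 \right)}} = \frac{1}{- 60 \left(\left(135 - 189\right) - 90\right) + \left(-142 + 408\right)} = \frac{1}{- 60 \left(\left(135 - 189\right) - 90\right) + 266} = \frac{1}{- 60 \left(-54 - 90\right) + 266} = \frac{1}{\left(-60\right) \left(-144\right) + 266} = \frac{1}{8640 + 266} = \frac{1}{8906}$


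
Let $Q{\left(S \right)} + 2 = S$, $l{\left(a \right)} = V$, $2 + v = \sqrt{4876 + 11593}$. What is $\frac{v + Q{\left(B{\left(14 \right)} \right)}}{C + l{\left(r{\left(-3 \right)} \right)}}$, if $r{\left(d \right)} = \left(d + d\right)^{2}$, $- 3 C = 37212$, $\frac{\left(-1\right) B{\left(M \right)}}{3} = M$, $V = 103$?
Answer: $\frac{46}{12301} - \frac{\sqrt{16469}}{12301} \approx -0.0066931$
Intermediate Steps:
$B{\left(M \right)} = - 3 M$
$C = -12404$ ($C = \left(- \frac{1}{3}\right) 37212 = -12404$)
$v = -2 + \sqrt{16469}$ ($v = -2 + \sqrt{4876 + 11593} = -2 + \sqrt{16469} \approx 126.33$)
$r{\left(d \right)} = 4 d^{2}$ ($r{\left(d \right)} = \left(2 d\right)^{2} = 4 d^{2}$)
$l{\left(a \right)} = 103$
$Q{\left(S \right)} = -2 + S$
$\frac{v + Q{\left(B{\left(14 \right)} \right)}}{C + l{\left(r{\left(-3 \right)} \right)}} = \frac{\left(-2 + \sqrt{16469}\right) - 44}{-12404 + 103} = \frac{\left(-2 + \sqrt{16469}\right) - 44}{-12301} = \left(\left(-2 + \sqrt{16469}\right) - 44\right) \left(- \frac{1}{12301}\right) = \left(-46 + \sqrt{16469}\right) \left(- \frac{1}{12301}\right) = \frac{46}{12301} - \frac{\sqrt{16469}}{12301}$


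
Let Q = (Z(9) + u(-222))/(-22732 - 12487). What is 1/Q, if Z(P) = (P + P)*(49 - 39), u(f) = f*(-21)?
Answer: -35219/4842 ≈ -7.2736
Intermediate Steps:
u(f) = -21*f
Z(P) = 20*P (Z(P) = (2*P)*10 = 20*P)
Q = -4842/35219 (Q = (20*9 - 21*(-222))/(-22732 - 12487) = (180 + 4662)/(-35219) = 4842*(-1/35219) = -4842/35219 ≈ -0.13748)
1/Q = 1/(-4842/35219) = -35219/4842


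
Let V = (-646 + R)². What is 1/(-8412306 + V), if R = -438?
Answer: -1/7237250 ≈ -1.3817e-7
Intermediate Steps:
V = 1175056 (V = (-646 - 438)² = (-1084)² = 1175056)
1/(-8412306 + V) = 1/(-8412306 + 1175056) = 1/(-7237250) = -1/7237250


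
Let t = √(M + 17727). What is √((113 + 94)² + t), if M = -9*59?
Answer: √(42849 + 2*√4299) ≈ 207.32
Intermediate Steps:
M = -531
t = 2*√4299 (t = √(-531 + 17727) = √17196 = 2*√4299 ≈ 131.13)
√((113 + 94)² + t) = √((113 + 94)² + 2*√4299) = √(207² + 2*√4299) = √(42849 + 2*√4299)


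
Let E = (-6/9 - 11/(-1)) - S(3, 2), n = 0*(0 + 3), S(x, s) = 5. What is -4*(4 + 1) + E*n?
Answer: -20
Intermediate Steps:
n = 0 (n = 0*3 = 0)
E = 16/3 (E = (-6/9 - 11/(-1)) - 1*5 = (-6*⅑ - 11*(-1)) - 5 = (-⅔ + 11) - 5 = 31/3 - 5 = 16/3 ≈ 5.3333)
-4*(4 + 1) + E*n = -4*(4 + 1) + (16/3)*0 = -4*5 + 0 = -20 + 0 = -20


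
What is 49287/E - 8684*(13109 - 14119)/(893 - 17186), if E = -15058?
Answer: -132874341811/245339994 ≈ -541.59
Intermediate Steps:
49287/E - 8684*(13109 - 14119)/(893 - 17186) = 49287/(-15058) - 8684*(13109 - 14119)/(893 - 17186) = 49287*(-1/15058) - 8684/((-16293/(-1010))) = -49287/15058 - 8684/((-16293*(-1/1010))) = -49287/15058 - 8684/16293/1010 = -49287/15058 - 8684*1010/16293 = -49287/15058 - 8770840/16293 = -132874341811/245339994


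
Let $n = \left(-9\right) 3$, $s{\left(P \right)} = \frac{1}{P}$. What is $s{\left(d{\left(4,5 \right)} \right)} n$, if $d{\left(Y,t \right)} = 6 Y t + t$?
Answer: $- \frac{27}{125} \approx -0.216$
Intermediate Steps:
$d{\left(Y,t \right)} = t + 6 Y t$ ($d{\left(Y,t \right)} = 6 Y t + t = t + 6 Y t$)
$n = -27$
$s{\left(d{\left(4,5 \right)} \right)} n = \frac{1}{5 \left(1 + 6 \cdot 4\right)} \left(-27\right) = \frac{1}{5 \left(1 + 24\right)} \left(-27\right) = \frac{1}{5 \cdot 25} \left(-27\right) = \frac{1}{125} \left(-27\right) = - \frac{27}{125}$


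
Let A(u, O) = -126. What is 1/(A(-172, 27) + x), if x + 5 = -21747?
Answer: -1/21878 ≈ -4.5708e-5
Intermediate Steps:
x = -21752 (x = -5 - 21747 = -21752)
1/(A(-172, 27) + x) = 1/(-126 - 21752) = 1/(-21878) = -1/21878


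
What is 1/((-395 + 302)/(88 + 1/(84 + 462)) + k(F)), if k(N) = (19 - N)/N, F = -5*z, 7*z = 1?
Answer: -240245/6884652 ≈ -0.034896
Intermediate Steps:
z = 1/7 (z = (1/7)*1 = 1/7 ≈ 0.14286)
F = -5/7 (F = -5*1/7 = -5/7 ≈ -0.71429)
k(N) = (19 - N)/N
1/((-395 + 302)/(88 + 1/(84 + 462)) + k(F)) = 1/((-395 + 302)/(88 + 1/(84 + 462)) + (19 - 1*(-5/7))/(-5/7)) = 1/(-93/(88 + 1/546) - 7*(19 + 5/7)/5) = 1/(-93/(88 + 1/546) - 7/5*138/7) = 1/(-93/48049/546 - 138/5) = 1/(-93*546/48049 - 138/5) = 1/(-50778/48049 - 138/5) = 1/(-6884652/240245) = -240245/6884652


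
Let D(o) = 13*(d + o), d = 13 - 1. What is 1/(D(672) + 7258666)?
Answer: 1/7267558 ≈ 1.3760e-7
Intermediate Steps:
d = 12
D(o) = 156 + 13*o (D(o) = 13*(12 + o) = 156 + 13*o)
1/(D(672) + 7258666) = 1/((156 + 13*672) + 7258666) = 1/((156 + 8736) + 7258666) = 1/(8892 + 7258666) = 1/7267558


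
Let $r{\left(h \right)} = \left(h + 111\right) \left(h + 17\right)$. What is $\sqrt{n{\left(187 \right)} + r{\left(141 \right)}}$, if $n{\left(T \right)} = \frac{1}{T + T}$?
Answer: $\frac{\sqrt{5569303190}}{374} \approx 199.54$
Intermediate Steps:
$r{\left(h \right)} = \left(17 + h\right) \left(111 + h\right)$ ($r{\left(h \right)} = \left(111 + h\right) \left(17 + h\right) = \left(17 + h\right) \left(111 + h\right)$)
$n{\left(T \right)} = \frac{1}{2 T}$
$\sqrt{n{\left(187 \right)} + r{\left(141 \right)}} = \sqrt{\frac{1}{2 \cdot 187} + \left(1887 + 141^{2} + 128 \cdot 141\right)} = \sqrt{\frac{1}{2} \cdot \frac{1}{187} + \left(1887 + 19881 + 18048\right)} = \sqrt{\frac{1}{374} + 39816} = \sqrt{\frac{14891185}{374}} = \frac{\sqrt{5569303190}}{374}$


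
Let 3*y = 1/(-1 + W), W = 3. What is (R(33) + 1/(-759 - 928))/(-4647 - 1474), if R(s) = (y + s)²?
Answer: -66806851/371740572 ≈ -0.17971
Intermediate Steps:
y = ⅙ (y = 1/(3*(-1 + 3)) = (⅓)/2 = (⅓)*(½) = ⅙ ≈ 0.16667)
R(s) = (⅙ + s)²
(R(33) + 1/(-759 - 928))/(-4647 - 1474) = ((1 + 6*33)²/36 + 1/(-759 - 928))/(-4647 - 1474) = ((1 + 198)²/36 + 1/(-1687))/(-6121) = ((1/36)*199² - 1/1687)*(-1/6121) = ((1/36)*39601 - 1/1687)*(-1/6121) = (39601/36 - 1/1687)*(-1/6121) = (66806851/60732)*(-1/6121) = -66806851/371740572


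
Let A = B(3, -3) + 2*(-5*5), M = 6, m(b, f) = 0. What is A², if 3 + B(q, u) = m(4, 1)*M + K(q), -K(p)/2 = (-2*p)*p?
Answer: 289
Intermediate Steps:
K(p) = 4*p² (K(p) = -2*(-2*p)*p = -(-4)*p² = 4*p²)
B(q, u) = -3 + 4*q² (B(q, u) = -3 + (0*6 + 4*q²) = -3 + (0 + 4*q²) = -3 + 4*q²)
A = -17 (A = (-3 + 4*3²) + 2*(-5*5) = (-3 + 4*9) + 2*(-25) = (-3 + 36) - 50 = 33 - 50 = -17)
A² = (-17)² = 289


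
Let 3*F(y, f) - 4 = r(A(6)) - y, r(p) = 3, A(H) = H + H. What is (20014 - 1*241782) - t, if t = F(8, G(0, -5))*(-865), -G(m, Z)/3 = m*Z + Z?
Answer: -666169/3 ≈ -2.2206e+5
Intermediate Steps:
A(H) = 2*H
G(m, Z) = -3*Z - 3*Z*m (G(m, Z) = -3*(m*Z + Z) = -3*(Z*m + Z) = -3*(Z + Z*m) = -3*Z - 3*Z*m)
F(y, f) = 7/3 - y/3 (F(y, f) = 4/3 + (3 - y)/3 = 4/3 + (1 - y/3) = 7/3 - y/3)
t = 865/3 (t = (7/3 - 1/3*8)*(-865) = (7/3 - 8/3)*(-865) = -1/3*(-865) = 865/3 ≈ 288.33)
(20014 - 1*241782) - t = (20014 - 1*241782) - 1*865/3 = (20014 - 241782) - 865/3 = -221768 - 865/3 = -666169/3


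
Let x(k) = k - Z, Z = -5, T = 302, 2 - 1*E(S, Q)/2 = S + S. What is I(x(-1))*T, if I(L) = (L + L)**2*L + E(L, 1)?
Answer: 73688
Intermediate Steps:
E(S, Q) = 4 - 4*S (E(S, Q) = 4 - 2*(S + S) = 4 - 4*S)
x(k) = 5 + k (x(k) = k - 1*(-5) = k + 5 = 5 + k)
I(L) = 4 - 4*L + 4*L**3 (I(L) = (L + L)**2*L + (4 - 4*L) = (2*L)**2*L + (4 - 4*L) = (4*L**2)*L + (4 - 4*L) = 4*L**3 + (4 - 4*L) = 4 - 4*L + 4*L**3)
I(x(-1))*T = (4 - 4*(5 - 1) + 4*(5 - 1)**3)*302 = (4 - 4*4 + 4*4**3)*302 = (4 - 16 + 4*64)*302 = (4 - 16 + 256)*302 = 244*302 = 73688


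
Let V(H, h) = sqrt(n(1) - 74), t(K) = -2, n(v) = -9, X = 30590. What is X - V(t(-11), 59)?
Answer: 30590 - I*sqrt(83) ≈ 30590.0 - 9.1104*I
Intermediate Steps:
V(H, h) = I*sqrt(83) (V(H, h) = sqrt(-9 - 74) = sqrt(-83) = I*sqrt(83))
X - V(t(-11), 59) = 30590 - I*sqrt(83)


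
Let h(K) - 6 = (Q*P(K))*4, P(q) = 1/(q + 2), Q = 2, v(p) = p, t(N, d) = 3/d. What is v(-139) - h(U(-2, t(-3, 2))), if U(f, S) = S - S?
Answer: -149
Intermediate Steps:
P(q) = 1/(2 + q)
U(f, S) = 0
h(K) = 6 + 8/(2 + K) (h(K) = 6 + (2/(2 + K))*4 = 6 + 8/(2 + K))
v(-139) - h(U(-2, t(-3, 2))) = -139 - 2*(10 + 3*0)/(2 + 0) = -139 - 2*(10 + 0)/2 = -139 - 2*10/2 = -139 - 1*10 = -139 - 10 = -149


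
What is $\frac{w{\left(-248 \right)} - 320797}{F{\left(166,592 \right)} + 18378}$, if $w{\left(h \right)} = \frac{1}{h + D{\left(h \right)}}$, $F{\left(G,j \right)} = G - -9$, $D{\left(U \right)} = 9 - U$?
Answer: $- \frac{2887172}{166977} \approx -17.291$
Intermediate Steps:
$F{\left(G,j \right)} = 9 + G$ ($F{\left(G,j \right)} = G + 9 = 9 + G$)
$w{\left(h \right)} = \frac{1}{9}$ ($w{\left(h \right)} = \frac{1}{h - \left(-9 + h\right)} = \frac{1}{9}$)
$\frac{w{\left(-248 \right)} - 320797}{F{\left(166,592 \right)} + 18378} = \frac{\frac{1}{9} - 320797}{\left(9 + 166\right) + 18378} = \frac{\frac{1}{9} - 320797}{175 + 18378} = - \frac{2887172}{9 \cdot 18553} = \left(- \frac{2887172}{9}\right) \frac{1}{18553} = - \frac{2887172}{166977}$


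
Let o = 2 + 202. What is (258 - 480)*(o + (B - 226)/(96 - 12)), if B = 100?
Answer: -44955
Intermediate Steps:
o = 204
(258 - 480)*(o + (B - 226)/(96 - 12)) = (258 - 480)*(204 + (100 - 226)/(96 - 12)) = -222*(204 - 126/84) = -222*(204 - 126*1/84) = -222*(204 - 3/2) = -222*405/2 = -44955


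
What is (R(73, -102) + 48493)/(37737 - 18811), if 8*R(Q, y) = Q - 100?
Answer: 387917/151408 ≈ 2.5621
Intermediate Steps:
R(Q, y) = -25/2 + Q/8 (R(Q, y) = (Q - 100)/8 = (-100 + Q)/8 = -25/2 + Q/8)
(R(73, -102) + 48493)/(37737 - 18811) = ((-25/2 + (1/8)*73) + 48493)/(37737 - 18811) = ((-25/2 + 73/8) + 48493)/18926 = (-27/8 + 48493)*(1/18926) = (387917/8)*(1/18926) = 387917/151408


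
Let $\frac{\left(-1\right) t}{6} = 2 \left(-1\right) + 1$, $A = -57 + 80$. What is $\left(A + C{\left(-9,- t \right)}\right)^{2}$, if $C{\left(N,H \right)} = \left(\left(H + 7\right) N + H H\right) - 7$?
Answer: $1849$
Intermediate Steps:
$A = 23$
$t = 6$ ($t = - 6 \left(2 \left(-1\right) + 1\right) = - 6 \left(-2 + 1\right) = \left(-6\right) \left(-1\right) = 6$)
$C{\left(N,H \right)} = -7 + H^{2} + N \left(7 + H\right)$ ($C{\left(N,H \right)} = \left(\left(7 + H\right) N + H^{2}\right) - 7 = \left(N \left(7 + H\right) + H^{2}\right) - 7 = \left(H^{2} + N \left(7 + H\right)\right) - 7 = -7 + H^{2} + N \left(7 + H\right)$)
$\left(A + C{\left(-9,- t \right)}\right)^{2} = \left(23 + \left(-7 + \left(\left(-1\right) 6\right)^{2} + 7 \left(-9\right) + \left(-1\right) 6 \left(-9\right)\right)\right)^{2} = \left(23 - \left(16 - 36\right)\right)^{2} = \left(23 + \left(-7 + 36 - 63 + 54\right)\right)^{2} = \left(23 + 20\right)^{2} = 43^{2} = 1849$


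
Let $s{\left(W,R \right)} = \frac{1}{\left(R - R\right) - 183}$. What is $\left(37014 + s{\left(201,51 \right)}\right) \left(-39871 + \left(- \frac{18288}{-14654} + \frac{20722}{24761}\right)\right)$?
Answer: $- \frac{48994331488175639099}{33200564001} \approx -1.4757 \cdot 10^{9}$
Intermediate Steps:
$s{\left(W,R \right)} = - \frac{1}{183}$ ($s{\left(W,R \right)} = \frac{1}{0 - 183} = \frac{1}{-183} = - \frac{1}{183}$)
$\left(37014 + s{\left(201,51 \right)}\right) \left(-39871 + \left(- \frac{18288}{-14654} + \frac{20722}{24761}\right)\right) = \left(37014 - \frac{1}{183}\right) \left(-39871 + \left(- \frac{18288}{-14654} + \frac{20722}{24761}\right)\right) = \frac{6773561 \left(-39871 + \left(\left(-18288\right) \left(- \frac{1}{14654}\right) + 20722 \cdot \frac{1}{24761}\right)\right)}{183} = \frac{6773561 \left(-39871 + \left(\frac{9144}{7327} + \frac{20722}{24761}\right)\right)}{183} = \frac{6773561 \left(-39871 + \frac{378244678}{181423847}\right)}{183} = \frac{6773561}{183} \left(- \frac{7233171959059}{181423847}\right) = - \frac{48994331488175639099}{33200564001}$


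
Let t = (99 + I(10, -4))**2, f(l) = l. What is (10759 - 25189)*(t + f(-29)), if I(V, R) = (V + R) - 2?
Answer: -152669400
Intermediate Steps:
I(V, R) = -2 + R + V (I(V, R) = (R + V) - 2 = -2 + R + V)
t = 10609 (t = (99 + (-2 - 4 + 10))**2 = (99 + 4)**2 = 103**2 = 10609)
(10759 - 25189)*(t + f(-29)) = (10759 - 25189)*(10609 - 29) = -14430*10580 = -152669400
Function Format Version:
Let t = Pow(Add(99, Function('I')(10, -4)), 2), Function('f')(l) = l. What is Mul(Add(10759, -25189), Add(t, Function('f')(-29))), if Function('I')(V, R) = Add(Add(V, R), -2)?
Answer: -152669400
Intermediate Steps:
Function('I')(V, R) = Add(-2, R, V) (Function('I')(V, R) = Add(Add(R, V), -2) = Add(-2, R, V))
t = 10609 (t = Pow(Add(99, Add(-2, -4, 10)), 2) = Pow(Add(99, 4), 2) = Pow(103, 2) = 10609)
Mul(Add(10759, -25189), Add(t, Function('f')(-29))) = Mul(Add(10759, -25189), Add(10609, -29)) = Mul(-14430, 10580) = -152669400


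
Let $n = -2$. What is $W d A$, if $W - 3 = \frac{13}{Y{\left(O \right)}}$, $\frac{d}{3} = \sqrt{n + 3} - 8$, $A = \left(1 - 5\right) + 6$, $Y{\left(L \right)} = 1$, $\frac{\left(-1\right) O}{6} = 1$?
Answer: $-672$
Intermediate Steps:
$O = -6$ ($O = \left(-6\right) 1 = -6$)
$A = 2$ ($A = -4 + 6 = 2$)
$d = -21$ ($d = 3 \left(\sqrt{-2 + 3} - 8\right) = 3 \left(\sqrt{1} - 8\right) = 3 \left(1 - 8\right) = 3 \left(-7\right) = -21$)
$W = 16$ ($W = 3 + \frac{13}{1} = 3 + 13 \cdot 1 = 3 + 13 = 16$)
$W d A = 16 \left(-21\right) 2 = \left(-336\right) 2 = -672$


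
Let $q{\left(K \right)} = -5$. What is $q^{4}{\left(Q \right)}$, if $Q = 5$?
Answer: $625$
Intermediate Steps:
$q^{4}{\left(Q \right)} = \left(-5\right)^{4} = 625$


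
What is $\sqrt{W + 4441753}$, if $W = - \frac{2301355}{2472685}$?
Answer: $\frac{\sqrt{1086305287055499330}}{494537} \approx 2107.5$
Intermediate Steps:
$W = - \frac{460271}{494537}$ ($W = \left(-2301355\right) \frac{1}{2472685} = - \frac{460271}{494537} \approx -0.93071$)
$\sqrt{W + 4441753} = \sqrt{- \frac{460271}{494537} + 4441753} = \sqrt{\frac{2196610743090}{494537}} = \frac{\sqrt{1086305287055499330}}{494537}$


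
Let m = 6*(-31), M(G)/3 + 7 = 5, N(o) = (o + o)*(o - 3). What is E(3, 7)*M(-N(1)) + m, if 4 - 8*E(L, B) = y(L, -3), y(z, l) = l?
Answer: -765/4 ≈ -191.25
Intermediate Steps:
N(o) = 2*o*(-3 + o) (N(o) = (2*o)*(-3 + o) = 2*o*(-3 + o))
E(L, B) = 7/8 (E(L, B) = ½ - ⅛*(-3) = ½ + 3/8 = 7/8)
M(G) = -6 (M(G) = -21 + 3*5 = -21 + 15 = -6)
m = -186
E(3, 7)*M(-N(1)) + m = (7/8)*(-6) - 186 = -21/4 - 186 = -765/4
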